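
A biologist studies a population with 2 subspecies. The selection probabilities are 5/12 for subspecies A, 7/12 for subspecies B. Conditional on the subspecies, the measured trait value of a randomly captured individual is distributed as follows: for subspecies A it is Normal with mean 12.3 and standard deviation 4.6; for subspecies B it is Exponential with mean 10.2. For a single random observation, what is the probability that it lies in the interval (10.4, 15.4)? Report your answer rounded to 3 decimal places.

0.252

Conditional on each subspecies, P(10.4 < X < 15.4): A: 0.410029; B: 0.139783.
By total probability, P(10.4 < X < 15.4) = 0.416667·0.410029 + 0.583333·0.139783 = 0.252386.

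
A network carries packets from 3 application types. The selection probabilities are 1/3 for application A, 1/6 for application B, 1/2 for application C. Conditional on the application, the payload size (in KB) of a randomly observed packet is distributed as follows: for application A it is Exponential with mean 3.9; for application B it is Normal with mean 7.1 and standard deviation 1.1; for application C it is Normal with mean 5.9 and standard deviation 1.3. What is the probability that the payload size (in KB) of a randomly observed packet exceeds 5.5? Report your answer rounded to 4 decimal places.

0.5463

Conditional on each application, P(X > 5.5): A: 0.244081; B: 0.927102; C: 0.620842.
By total probability, P(X > 5.5) = 0.333333·0.244081 + 0.166667·0.927102 + 0.5·0.620842 = 0.546298.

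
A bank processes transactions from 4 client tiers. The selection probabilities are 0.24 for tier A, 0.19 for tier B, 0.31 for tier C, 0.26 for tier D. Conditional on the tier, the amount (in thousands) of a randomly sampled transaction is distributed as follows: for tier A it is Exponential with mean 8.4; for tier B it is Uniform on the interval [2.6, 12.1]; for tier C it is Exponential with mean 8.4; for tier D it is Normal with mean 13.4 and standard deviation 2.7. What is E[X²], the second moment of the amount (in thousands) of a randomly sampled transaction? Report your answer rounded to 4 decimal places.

137.8902

For each component E[X²] = Var + (mean)², giving A: 141.12; B: 61.5433; C: 141.12; D: 186.85.
Overall E[X²] = 0.24·141.12 + 0.19·61.5433 + 0.31·141.12 + 0.26·186.85 = 137.89.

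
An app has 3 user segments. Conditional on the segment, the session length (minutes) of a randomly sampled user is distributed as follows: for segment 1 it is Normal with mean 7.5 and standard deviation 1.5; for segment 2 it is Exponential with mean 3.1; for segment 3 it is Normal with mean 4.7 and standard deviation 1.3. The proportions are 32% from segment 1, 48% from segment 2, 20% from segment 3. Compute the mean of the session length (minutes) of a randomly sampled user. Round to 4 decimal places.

4.8280

Component means — 1: 7.5; 2: 3.1; 3: 4.7.
E[X] = 0.32·7.5 + 0.48·3.1 + 0.2·4.7 = 4.828.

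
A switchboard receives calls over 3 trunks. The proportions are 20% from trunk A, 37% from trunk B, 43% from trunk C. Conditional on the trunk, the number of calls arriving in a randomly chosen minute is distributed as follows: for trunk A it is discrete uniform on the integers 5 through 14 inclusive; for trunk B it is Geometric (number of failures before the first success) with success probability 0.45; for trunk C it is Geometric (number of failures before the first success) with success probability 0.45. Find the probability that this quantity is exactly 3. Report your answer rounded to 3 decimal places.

Conditional on each trunk, P(X = 3): A: 0; B: 0.0748688; C: 0.0748688.
By total probability, P(X = 3) = 0.2·0 + 0.37·0.0748688 + 0.43·0.0748688 = 0.059895.

0.060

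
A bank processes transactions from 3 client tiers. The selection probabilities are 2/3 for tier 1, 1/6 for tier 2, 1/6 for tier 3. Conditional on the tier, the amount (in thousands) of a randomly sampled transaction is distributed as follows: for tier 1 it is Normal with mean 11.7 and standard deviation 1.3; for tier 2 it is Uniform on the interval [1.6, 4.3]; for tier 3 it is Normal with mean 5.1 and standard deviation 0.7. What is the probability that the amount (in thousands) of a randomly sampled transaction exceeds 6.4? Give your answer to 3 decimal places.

0.672

Conditional on each tier, P(X > 6.4): 1: 0.999977; 2: 0; 3: 0.0316454.
By total probability, P(X > 6.4) = 0.666667·0.999977 + 0.166667·0 + 0.166667·0.0316454 = 0.671926.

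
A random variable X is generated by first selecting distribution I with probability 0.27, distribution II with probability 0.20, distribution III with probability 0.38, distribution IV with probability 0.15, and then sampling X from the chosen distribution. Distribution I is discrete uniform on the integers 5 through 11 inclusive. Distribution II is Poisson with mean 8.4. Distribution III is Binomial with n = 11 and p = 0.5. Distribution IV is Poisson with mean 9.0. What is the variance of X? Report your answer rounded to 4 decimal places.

7.1936

Per component, I: μ=8, E[X²]=68; II: μ=8.4, E[X²]=78.96; III: μ=5.5, E[X²]=33; IV: μ=9, E[X²]=90.
E[X] = 0.27·8 + 0.2·8.4 + 0.38·5.5 + 0.15·9 = 7.28.
E[X²] = 0.27·68 + 0.2·78.96 + 0.38·33 + 0.15·90 = 60.192.
Var(X) = E[X²] − (E[X])² = 60.192 − 52.9984 = 7.1936.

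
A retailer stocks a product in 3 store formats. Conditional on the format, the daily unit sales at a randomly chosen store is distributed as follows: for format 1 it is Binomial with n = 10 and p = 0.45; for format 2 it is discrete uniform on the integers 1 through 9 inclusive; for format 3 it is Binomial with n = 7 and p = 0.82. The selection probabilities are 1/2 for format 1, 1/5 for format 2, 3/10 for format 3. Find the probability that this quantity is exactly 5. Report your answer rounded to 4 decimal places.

Conditional on each format, P(X = 5): 1: 0.234033; 2: 0.111111; 3: 0.252251.
By total probability, P(X = 5) = 0.5·0.234033 + 0.2·0.111111 + 0.3·0.252251 = 0.214914.

0.2149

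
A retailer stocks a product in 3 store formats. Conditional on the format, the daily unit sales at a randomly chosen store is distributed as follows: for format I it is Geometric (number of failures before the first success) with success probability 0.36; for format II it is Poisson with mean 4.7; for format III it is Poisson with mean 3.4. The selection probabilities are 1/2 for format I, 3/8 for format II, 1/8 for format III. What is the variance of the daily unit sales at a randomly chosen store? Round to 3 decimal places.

Per component, I: μ=1.77778, E[X²]=8.09877; II: μ=4.7, E[X²]=26.79; III: μ=3.4, E[X²]=14.96.
E[X] = 0.5·1.77778 + 0.375·4.7 + 0.125·3.4 = 3.07639.
E[X²] = 0.5·8.09877 + 0.375·26.79 + 0.125·14.96 = 15.9656.
Var(X) = E[X²] − (E[X])² = 15.9656 − 9.46417 = 6.50146.

6.501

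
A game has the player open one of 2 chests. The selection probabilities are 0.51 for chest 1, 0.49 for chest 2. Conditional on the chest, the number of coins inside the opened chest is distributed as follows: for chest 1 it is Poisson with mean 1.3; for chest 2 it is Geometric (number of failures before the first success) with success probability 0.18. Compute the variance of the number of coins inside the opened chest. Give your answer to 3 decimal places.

15.713

Per component, 1: μ=1.3, E[X²]=2.99; 2: μ=4.55556, E[X²]=46.0617.
E[X] = 0.51·1.3 + 0.49·4.55556 = 2.89522.
E[X²] = 0.51·2.99 + 0.49·46.0617 = 24.0951.
Var(X) = E[X²] − (E[X])² = 24.0951 − 8.38231 = 15.7128.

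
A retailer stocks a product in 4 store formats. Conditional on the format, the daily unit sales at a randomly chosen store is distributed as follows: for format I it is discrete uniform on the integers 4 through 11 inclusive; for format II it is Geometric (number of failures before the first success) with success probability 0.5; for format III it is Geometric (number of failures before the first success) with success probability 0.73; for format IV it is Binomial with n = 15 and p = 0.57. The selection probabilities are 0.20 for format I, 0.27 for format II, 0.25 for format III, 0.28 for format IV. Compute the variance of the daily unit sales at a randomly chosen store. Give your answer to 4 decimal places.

16.6515

Per component, I: μ=7.5, E[X²]=61.5; II: μ=1, E[X²]=3; III: μ=0.369863, E[X²]=0.64346; IV: μ=8.55, E[X²]=76.779.
E[X] = 0.2·7.5 + 0.27·1 + 0.25·0.369863 + 0.28·8.55 = 4.25647.
E[X²] = 0.2·61.5 + 0.27·3 + 0.25·0.64346 + 0.28·76.779 = 34.769.
Var(X) = E[X²] − (E[X])² = 34.769 − 18.1175 = 16.6515.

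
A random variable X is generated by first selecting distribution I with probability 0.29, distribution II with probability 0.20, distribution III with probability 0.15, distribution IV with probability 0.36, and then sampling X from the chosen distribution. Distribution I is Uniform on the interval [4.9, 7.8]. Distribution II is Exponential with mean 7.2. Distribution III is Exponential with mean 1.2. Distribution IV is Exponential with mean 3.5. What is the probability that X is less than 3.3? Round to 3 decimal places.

Conditional on each component, P(X < 3.3): I: 0; II: 0.367663; III: 0.936072; IV: 0.610487.
By total probability, P(X < 3.3) = 0.29·0 + 0.2·0.367663 + 0.15·0.936072 + 0.36·0.610487 = 0.433719.

0.434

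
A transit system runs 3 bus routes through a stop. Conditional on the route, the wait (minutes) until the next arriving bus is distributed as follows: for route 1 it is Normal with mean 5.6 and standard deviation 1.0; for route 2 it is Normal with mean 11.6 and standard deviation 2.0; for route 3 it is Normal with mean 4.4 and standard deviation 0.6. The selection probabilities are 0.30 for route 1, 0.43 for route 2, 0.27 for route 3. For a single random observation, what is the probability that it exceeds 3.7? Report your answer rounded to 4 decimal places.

Conditional on each route, P(X > 3.7): 1: 0.971283; 2: 0.999961; 3: 0.878327.
By total probability, P(X > 3.7) = 0.3·0.971283 + 0.43·0.999961 + 0.27·0.878327 = 0.958517.

0.9585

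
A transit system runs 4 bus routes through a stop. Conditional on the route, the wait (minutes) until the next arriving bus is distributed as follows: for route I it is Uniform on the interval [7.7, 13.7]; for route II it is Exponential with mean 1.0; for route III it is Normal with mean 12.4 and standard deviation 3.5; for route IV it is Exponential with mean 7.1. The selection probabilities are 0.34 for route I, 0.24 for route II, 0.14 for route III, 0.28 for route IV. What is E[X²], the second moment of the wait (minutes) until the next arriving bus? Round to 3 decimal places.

91.898

For each component E[X²] = Var + (mean)², giving I: 117.49; II: 2; III: 166.01; IV: 100.82.
Overall E[X²] = 0.34·117.49 + 0.24·2 + 0.14·166.01 + 0.28·100.82 = 91.8976.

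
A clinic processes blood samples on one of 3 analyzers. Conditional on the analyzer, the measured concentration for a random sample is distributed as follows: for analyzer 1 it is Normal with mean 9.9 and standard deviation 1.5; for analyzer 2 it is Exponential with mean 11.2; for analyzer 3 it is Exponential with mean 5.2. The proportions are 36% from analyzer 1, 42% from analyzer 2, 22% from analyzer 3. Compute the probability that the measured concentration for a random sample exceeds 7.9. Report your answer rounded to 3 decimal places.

0.583

Conditional on each analyzer, P(X > 7.9): 1: 0.908789; 2: 0.493932; 3: 0.21888.
By total probability, P(X > 7.9) = 0.36·0.908789 + 0.42·0.493932 + 0.22·0.21888 = 0.582769.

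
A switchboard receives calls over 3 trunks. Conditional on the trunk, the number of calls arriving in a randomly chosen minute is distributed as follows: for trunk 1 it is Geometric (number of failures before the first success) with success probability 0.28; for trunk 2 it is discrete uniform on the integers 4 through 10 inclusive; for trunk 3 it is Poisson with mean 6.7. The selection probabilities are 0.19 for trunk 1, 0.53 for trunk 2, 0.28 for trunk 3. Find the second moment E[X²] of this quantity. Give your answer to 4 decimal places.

For each component E[X²] = Var + (mean)², giving 1: 15.7959; 2: 53; 3: 51.59.
Overall E[X²] = 0.19·15.7959 + 0.53·53 + 0.28·51.59 = 45.5364.

45.5364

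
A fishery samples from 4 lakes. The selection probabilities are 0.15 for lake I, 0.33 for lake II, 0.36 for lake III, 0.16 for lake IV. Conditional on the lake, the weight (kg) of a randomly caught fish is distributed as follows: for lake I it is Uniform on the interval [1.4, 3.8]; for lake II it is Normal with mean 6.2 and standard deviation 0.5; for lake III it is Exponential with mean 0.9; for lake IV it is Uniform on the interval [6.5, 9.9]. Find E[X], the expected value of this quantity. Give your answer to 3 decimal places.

Component means — I: 2.6; II: 6.2; III: 0.9; IV: 8.2.
E[X] = 0.15·2.6 + 0.33·6.2 + 0.36·0.9 + 0.16·8.2 = 4.072.

4.072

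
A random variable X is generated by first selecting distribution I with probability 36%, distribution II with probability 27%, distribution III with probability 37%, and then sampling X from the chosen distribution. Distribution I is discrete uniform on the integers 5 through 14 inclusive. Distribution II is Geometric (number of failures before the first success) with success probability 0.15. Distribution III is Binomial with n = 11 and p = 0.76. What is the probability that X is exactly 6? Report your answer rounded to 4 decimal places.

Conditional on each component, P(X = 6): I: 0.1; II: 0.0565724; III: 0.0708891.
By total probability, P(X = 6) = 0.36·0.1 + 0.27·0.0565724 + 0.37·0.0708891 = 0.0775035.

0.0775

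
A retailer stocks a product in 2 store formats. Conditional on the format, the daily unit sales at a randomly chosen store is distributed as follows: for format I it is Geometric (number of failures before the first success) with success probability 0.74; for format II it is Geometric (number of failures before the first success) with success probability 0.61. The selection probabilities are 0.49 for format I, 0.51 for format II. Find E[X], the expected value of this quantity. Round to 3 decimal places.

Component means — I: 0.351351; II: 0.639344.
E[X] = 0.49·0.351351 + 0.51·0.639344 = 0.498228.

0.498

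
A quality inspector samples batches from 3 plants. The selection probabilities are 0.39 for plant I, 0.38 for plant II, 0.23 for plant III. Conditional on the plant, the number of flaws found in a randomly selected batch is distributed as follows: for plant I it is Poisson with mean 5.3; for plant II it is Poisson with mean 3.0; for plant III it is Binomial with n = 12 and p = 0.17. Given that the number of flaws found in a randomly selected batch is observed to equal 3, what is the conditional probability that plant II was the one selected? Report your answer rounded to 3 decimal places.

Likelihoods P(X=3 | ·): I: 0.123856; II: 0.224042; III: 0.202056.
Posterior ∝ prior × likelihood. Numerator for II: 0.38·0.224042 = 0.0851359.
Normalizing constant: 0.39·0.123856 + 0.38·0.224042 + 0.23·0.202056 = 0.179913.
P(II | observation) = 0.0851359 / 0.179913 = 0.473207.

0.473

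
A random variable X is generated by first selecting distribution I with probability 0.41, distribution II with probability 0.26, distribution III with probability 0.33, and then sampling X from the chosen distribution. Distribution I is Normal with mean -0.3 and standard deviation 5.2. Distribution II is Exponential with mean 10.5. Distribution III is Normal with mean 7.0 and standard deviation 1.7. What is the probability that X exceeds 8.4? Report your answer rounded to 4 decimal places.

Conditional on each component, P(X > 8.4): I: 0.0471561; II: 0.449329; III: 0.205103.
By total probability, P(X > 8.4) = 0.41·0.0471561 + 0.26·0.449329 + 0.33·0.205103 = 0.203844.

0.2038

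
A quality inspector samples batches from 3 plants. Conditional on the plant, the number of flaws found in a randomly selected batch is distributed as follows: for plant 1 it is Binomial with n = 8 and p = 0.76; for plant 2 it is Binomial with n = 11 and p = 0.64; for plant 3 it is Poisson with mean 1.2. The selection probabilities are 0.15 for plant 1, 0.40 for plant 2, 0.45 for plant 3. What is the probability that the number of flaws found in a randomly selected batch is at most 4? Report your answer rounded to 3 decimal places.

Conditional on each plant, P(X ≤ 4): 1: 0.100436; 2: 0.058147; 3: 0.992254.
By total probability, P(X ≤ 4) = 0.15·0.100436 + 0.4·0.058147 + 0.45·0.992254 = 0.484839.

0.485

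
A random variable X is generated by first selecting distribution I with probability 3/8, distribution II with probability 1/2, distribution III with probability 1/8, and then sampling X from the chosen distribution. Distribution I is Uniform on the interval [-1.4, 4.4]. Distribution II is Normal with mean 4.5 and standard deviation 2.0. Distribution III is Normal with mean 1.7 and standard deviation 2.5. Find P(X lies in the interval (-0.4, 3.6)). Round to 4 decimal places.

0.4902

Conditional on each component, P(-0.4 < X < 3.6): I: 0.689655; II: 0.319212; III: 0.575919.
By total probability, P(-0.4 < X < 3.6) = 0.375·0.689655 + 0.5·0.319212 + 0.125·0.575919 = 0.490217.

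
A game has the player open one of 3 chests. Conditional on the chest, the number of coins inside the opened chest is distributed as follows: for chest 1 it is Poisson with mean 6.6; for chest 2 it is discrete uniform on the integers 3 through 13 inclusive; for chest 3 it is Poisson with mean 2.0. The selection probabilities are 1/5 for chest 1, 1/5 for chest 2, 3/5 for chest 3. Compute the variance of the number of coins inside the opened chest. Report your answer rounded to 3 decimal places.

Per component, 1: μ=6.6, E[X²]=50.16; 2: μ=8, E[X²]=74; 3: μ=2, E[X²]=6.
E[X] = 0.2·6.6 + 0.2·8 + 0.6·2 = 4.12.
E[X²] = 0.2·50.16 + 0.2·74 + 0.6·6 = 28.432.
Var(X) = E[X²] − (E[X])² = 28.432 − 16.9744 = 11.4576.

11.458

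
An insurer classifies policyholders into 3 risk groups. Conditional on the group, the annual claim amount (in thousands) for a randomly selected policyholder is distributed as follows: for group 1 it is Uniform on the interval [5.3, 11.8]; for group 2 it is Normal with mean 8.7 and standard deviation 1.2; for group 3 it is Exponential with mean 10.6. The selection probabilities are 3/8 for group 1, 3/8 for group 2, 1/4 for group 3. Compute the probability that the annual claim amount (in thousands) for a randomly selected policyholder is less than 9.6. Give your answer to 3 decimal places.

0.687

Conditional on each group, P(X < 9.6): 1: 0.661538; 2: 0.773373; 3: 0.595725.
By total probability, P(X < 9.6) = 0.375·0.661538 + 0.375·0.773373 + 0.25·0.595725 = 0.687023.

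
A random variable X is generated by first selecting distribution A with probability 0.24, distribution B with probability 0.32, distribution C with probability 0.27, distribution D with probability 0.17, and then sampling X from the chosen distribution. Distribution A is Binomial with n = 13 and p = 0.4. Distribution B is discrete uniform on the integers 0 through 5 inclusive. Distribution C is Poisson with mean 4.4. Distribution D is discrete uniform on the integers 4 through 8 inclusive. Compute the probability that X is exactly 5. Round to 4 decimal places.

Conditional on each component, P(X = 5): A: 0.221355; B: 0.166667; C: 0.168728; D: 0.2.
By total probability, P(X = 5) = 0.24·0.221355 + 0.32·0.166667 + 0.27·0.168728 + 0.17·0.2 = 0.186015.

0.1860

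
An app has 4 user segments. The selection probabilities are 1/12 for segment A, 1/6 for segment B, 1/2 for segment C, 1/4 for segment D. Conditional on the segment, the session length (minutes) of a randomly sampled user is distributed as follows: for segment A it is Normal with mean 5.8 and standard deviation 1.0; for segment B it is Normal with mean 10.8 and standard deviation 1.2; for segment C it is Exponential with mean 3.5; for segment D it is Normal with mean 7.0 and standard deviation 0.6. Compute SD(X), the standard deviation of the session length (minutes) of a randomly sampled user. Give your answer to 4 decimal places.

3.7027

Per component, A: μ=5.8, E[X²]=34.64; B: μ=10.8, E[X²]=118.08; C: μ=3.5, E[X²]=24.5; D: μ=7, E[X²]=49.36.
E[X] = 0.0833333·5.8 + 0.166667·10.8 + 0.5·3.5 + 0.25·7 = 5.78333.
E[X²] = 0.0833333·34.64 + 0.166667·118.08 + 0.5·24.5 + 0.25·49.36 = 47.1567.
Var(X) = E[X²] − (E[X])² = 47.1567 − 33.4469 = 13.7097.
SD(X) = √13.7097 = 3.70266.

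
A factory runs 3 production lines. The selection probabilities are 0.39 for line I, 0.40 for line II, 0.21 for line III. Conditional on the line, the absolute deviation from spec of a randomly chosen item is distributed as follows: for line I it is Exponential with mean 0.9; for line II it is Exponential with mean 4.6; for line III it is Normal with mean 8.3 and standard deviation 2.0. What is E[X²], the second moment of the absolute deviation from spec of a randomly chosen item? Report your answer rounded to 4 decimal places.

32.8667

For each component E[X²] = Var + (mean)², giving I: 1.62; II: 42.32; III: 72.89.
Overall E[X²] = 0.39·1.62 + 0.4·42.32 + 0.21·72.89 = 32.8667.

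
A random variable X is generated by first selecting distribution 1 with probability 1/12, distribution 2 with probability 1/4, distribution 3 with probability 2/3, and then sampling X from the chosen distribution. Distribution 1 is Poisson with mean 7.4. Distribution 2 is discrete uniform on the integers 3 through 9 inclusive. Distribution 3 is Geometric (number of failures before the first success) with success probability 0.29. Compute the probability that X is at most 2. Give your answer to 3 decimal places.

Conditional on each component, P(X ≤ 2): 1: 0.0218706; 2: 0; 3: 0.642089.
By total probability, P(X ≤ 2) = 0.0833333·0.0218706 + 0.25·0 + 0.666667·0.642089 = 0.429882.

0.430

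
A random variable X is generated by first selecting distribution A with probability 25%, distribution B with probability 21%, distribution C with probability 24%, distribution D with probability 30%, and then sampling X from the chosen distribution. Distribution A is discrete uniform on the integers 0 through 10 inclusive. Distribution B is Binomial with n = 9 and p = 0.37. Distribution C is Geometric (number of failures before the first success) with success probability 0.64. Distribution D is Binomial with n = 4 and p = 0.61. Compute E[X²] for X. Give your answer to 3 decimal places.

For each component E[X²] = Var + (mean)², giving A: 35; B: 13.1868; C: 1.19531; D: 6.9052.
Overall E[X²] = 0.25·35 + 0.21·13.1868 + 0.24·1.19531 + 0.3·6.9052 = 13.8777.

13.878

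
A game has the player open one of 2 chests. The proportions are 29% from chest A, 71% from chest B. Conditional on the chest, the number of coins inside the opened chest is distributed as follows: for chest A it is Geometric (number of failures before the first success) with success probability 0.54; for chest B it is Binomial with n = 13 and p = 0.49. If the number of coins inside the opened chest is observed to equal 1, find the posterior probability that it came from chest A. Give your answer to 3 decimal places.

0.981

Likelihoods P(X=1 | ·): A: 0.2484; B: 0.00197234.
Posterior ∝ prior × likelihood. Numerator for A: 0.29·0.2484 = 0.072036.
Normalizing constant: 0.29·0.2484 + 0.71·0.00197234 = 0.0734364.
P(A | observation) = 0.072036 / 0.0734364 = 0.980931.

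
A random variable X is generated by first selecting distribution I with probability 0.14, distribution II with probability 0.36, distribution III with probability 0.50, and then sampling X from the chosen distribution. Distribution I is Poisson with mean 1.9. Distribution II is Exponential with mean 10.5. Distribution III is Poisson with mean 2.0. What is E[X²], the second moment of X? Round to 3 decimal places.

83.151

For each component E[X²] = Var + (mean)², giving I: 5.51; II: 220.5; III: 6.
Overall E[X²] = 0.14·5.51 + 0.36·220.5 + 0.5·6 = 83.1514.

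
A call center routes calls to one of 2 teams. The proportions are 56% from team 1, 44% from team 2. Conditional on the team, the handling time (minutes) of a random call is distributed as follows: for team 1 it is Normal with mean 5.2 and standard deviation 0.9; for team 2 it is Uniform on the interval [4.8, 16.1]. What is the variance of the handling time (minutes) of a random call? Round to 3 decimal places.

11.927

Per component, 1: μ=5.2, E[X²]=27.85; 2: μ=10.45, E[X²]=119.843.
E[X] = 0.56·5.2 + 0.44·10.45 = 7.51.
E[X²] = 0.56·27.85 + 0.44·119.843 = 68.3271.
Var(X) = E[X²] − (E[X])² = 68.3271 − 56.4001 = 11.927.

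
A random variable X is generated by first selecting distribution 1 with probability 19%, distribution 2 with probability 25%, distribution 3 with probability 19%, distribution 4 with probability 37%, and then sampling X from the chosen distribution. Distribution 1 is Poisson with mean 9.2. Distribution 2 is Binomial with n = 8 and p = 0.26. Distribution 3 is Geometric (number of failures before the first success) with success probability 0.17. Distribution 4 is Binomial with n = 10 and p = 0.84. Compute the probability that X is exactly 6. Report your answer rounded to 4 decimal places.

0.0458

Conditional on each component, P(X = 6): 1: 0.0850913; 2: 0.00473654; 3: 0.0555799; 4: 0.0483476.
By total probability, P(X = 6) = 0.19·0.0850913 + 0.25·0.00473654 + 0.19·0.0555799 + 0.37·0.0483476 = 0.0458003.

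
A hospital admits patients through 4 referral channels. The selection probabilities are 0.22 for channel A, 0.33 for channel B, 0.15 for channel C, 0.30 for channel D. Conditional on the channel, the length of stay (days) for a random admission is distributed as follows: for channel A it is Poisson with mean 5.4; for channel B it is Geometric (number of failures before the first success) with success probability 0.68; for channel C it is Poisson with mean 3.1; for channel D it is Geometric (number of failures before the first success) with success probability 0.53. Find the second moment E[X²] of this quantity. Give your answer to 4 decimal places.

For each component E[X²] = Var + (mean)², giving A: 34.56; B: 0.913495; C: 12.71; D: 2.45959.
Overall E[X²] = 0.22·34.56 + 0.33·0.913495 + 0.15·12.71 + 0.3·2.45959 = 10.549.

10.5490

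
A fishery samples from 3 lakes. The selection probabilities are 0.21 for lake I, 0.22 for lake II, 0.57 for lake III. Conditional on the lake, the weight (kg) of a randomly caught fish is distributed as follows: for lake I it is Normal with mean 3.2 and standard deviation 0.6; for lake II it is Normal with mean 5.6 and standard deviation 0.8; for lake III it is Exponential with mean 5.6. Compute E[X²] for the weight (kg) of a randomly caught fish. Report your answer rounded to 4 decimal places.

45.0164

For each component E[X²] = Var + (mean)², giving I: 10.6; II: 32; III: 62.72.
Overall E[X²] = 0.21·10.6 + 0.22·32 + 0.57·62.72 = 45.0164.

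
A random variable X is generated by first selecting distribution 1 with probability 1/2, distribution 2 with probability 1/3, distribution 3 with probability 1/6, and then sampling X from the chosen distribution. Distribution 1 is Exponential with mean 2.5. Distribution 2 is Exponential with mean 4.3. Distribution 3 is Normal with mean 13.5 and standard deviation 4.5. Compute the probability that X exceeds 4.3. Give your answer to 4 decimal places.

0.3754

Conditional on each component, P(X > 4.3): 1: 0.179066; 2: 0.367879; 3: 0.979545.
By total probability, P(X > 4.3) = 0.5·0.179066 + 0.333333·0.367879 + 0.166667·0.979545 = 0.375417.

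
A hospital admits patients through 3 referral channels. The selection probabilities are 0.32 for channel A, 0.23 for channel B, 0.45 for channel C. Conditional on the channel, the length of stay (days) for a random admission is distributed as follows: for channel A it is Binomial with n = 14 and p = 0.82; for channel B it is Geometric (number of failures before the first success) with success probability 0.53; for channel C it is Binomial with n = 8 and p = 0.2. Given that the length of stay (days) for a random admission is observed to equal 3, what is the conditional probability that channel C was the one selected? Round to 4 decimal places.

0.8392

Likelihoods P(X=3 | ·): A: 1.28985e-06; B: 0.0550262; C: 0.146801.
Posterior ∝ prior × likelihood. Numerator for C: 0.45·0.146801 = 0.0660603.
Normalizing constant: 0.32·1.28985e-06 + 0.23·0.0550262 + 0.45·0.146801 = 0.0787167.
P(C | observation) = 0.0660603 / 0.0787167 = 0.839215.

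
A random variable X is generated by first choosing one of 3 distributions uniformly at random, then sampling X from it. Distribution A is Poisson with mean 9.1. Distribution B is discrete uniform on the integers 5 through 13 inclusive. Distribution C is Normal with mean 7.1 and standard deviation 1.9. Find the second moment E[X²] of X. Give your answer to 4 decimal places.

77.8656

For each component E[X²] = Var + (mean)², giving A: 91.91; B: 87.6667; C: 54.02.
Overall E[X²] = 0.333333·91.91 + 0.333333·87.6667 + 0.333333·54.02 = 77.8656.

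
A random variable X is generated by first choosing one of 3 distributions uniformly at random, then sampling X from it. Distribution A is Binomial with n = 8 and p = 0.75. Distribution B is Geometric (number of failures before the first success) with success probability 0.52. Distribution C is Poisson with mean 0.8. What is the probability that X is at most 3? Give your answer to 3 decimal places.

Conditional on each component, P(X ≤ 3): A: 0.027298; B: 0.946916; C: 0.99092.
By total probability, P(X ≤ 3) = 0.333333·0.027298 + 0.333333·0.946916 + 0.333333·0.99092 = 0.655045.

0.655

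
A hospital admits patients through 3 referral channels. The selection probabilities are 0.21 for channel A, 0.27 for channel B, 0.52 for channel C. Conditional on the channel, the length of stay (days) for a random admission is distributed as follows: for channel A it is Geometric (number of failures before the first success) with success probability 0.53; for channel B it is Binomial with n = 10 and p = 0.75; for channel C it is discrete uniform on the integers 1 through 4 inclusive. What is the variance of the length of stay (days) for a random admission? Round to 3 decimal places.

Per component, A: μ=0.886792, E[X²]=2.45959; B: μ=7.5, E[X²]=58.125; C: μ=2.5, E[X²]=7.5.
E[X] = 0.21·0.886792 + 0.27·7.5 + 0.52·2.5 = 3.51123.
E[X²] = 0.21·2.45959 + 0.27·58.125 + 0.52·7.5 = 20.1103.
Var(X) = E[X²] − (E[X])² = 20.1103 − 12.3287 = 7.78155.

7.782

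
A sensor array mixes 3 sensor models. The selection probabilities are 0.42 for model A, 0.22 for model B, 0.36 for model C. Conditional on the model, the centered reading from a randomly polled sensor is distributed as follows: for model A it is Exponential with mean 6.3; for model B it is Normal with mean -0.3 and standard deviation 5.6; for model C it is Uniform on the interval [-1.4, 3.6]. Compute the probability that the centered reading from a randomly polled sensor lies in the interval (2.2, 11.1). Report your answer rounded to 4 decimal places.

Conditional on each model, P(2.2 < X < 11.1): A: 0.53353; B: 0.306754; C: 0.28.
By total probability, P(2.2 < X < 11.1) = 0.42·0.53353 + 0.22·0.306754 + 0.36·0.28 = 0.392369.

0.3924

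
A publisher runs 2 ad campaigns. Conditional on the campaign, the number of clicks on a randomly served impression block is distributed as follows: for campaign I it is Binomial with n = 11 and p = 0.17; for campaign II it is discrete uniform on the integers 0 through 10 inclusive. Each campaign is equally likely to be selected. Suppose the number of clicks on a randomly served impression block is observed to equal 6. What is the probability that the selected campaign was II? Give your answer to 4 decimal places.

0.9539

Likelihoods P(X=6 | ·): I: 0.00439264; II: 0.0909091.
Posterior ∝ prior × likelihood. Numerator for II: 0.5·0.0909091 = 0.0454545.
Normalizing constant: 0.5·0.00439264 + 0.5·0.0909091 = 0.0476509.
P(II | observation) = 0.0454545 / 0.0476509 = 0.953908.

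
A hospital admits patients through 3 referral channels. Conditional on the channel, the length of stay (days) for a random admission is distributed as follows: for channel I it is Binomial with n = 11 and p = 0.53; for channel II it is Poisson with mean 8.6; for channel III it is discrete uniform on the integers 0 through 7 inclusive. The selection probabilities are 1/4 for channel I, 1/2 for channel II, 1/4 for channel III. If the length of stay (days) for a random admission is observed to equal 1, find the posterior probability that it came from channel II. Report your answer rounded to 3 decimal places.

0.024

Likelihoods P(X=1 | ·): I: 0.00306653; II: 0.00158331; III: 0.125.
Posterior ∝ prior × likelihood. Numerator for II: 0.5·0.00158331 = 0.000791655.
Normalizing constant: 0.25·0.00306653 + 0.5·0.00158331 + 0.25·0.125 = 0.0328083.
P(II | observation) = 0.000791655 / 0.0328083 = 0.0241297.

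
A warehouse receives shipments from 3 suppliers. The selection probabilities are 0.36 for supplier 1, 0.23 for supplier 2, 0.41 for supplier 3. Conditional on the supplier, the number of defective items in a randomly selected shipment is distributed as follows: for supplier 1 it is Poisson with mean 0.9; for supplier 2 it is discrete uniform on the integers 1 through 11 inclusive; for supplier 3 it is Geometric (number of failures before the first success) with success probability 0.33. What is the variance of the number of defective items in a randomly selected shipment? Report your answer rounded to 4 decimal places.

8.9747

Per component, 1: μ=0.9, E[X²]=1.71; 2: μ=6, E[X²]=46; 3: μ=2.0303, E[X²]=10.2746.
E[X] = 0.36·0.9 + 0.23·6 + 0.41·2.0303 = 2.53642.
E[X²] = 0.36·1.71 + 0.23·46 + 0.41·10.2746 = 15.4082.
Var(X) = E[X²] − (E[X])² = 15.4082 − 6.43345 = 8.97472.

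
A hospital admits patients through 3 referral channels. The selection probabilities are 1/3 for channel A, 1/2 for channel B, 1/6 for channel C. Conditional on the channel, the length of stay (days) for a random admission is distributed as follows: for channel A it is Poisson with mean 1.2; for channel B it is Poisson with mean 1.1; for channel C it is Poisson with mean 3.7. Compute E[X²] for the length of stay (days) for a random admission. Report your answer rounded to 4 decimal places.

4.9333

For each component E[X²] = Var + (mean)², giving A: 2.64; B: 2.31; C: 17.39.
Overall E[X²] = 0.333333·2.64 + 0.5·2.31 + 0.166667·17.39 = 4.93333.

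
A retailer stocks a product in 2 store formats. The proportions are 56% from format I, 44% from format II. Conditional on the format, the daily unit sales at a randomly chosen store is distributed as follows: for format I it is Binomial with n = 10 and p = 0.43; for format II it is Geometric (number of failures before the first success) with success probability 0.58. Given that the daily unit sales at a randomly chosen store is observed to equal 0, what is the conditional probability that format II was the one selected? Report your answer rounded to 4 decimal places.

0.9921

Likelihoods P(X=0 | ·): I: 0.00362033; II: 0.58.
Posterior ∝ prior × likelihood. Numerator for II: 0.44·0.58 = 0.2552.
Normalizing constant: 0.56·0.00362033 + 0.44·0.58 = 0.257227.
P(II | observation) = 0.2552 / 0.257227 = 0.992118.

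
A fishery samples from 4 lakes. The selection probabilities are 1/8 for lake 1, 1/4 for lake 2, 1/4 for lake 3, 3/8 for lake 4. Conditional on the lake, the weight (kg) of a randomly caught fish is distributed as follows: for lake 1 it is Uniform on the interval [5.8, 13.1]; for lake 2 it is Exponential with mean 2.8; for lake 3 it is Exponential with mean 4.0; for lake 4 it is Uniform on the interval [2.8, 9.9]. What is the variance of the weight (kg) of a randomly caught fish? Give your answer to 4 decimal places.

12.6403

Per component, 1: μ=9.45, E[X²]=93.7433; 2: μ=2.8, E[X²]=15.68; 3: μ=4, E[X²]=32; 4: μ=6.35, E[X²]=44.5233.
E[X] = 0.125·9.45 + 0.25·2.8 + 0.25·4 + 0.375·6.35 = 5.2625.
E[X²] = 0.125·93.7433 + 0.25·15.68 + 0.25·32 + 0.375·44.5233 = 40.3342.
Var(X) = E[X²] − (E[X])² = 40.3342 − 27.6939 = 12.6403.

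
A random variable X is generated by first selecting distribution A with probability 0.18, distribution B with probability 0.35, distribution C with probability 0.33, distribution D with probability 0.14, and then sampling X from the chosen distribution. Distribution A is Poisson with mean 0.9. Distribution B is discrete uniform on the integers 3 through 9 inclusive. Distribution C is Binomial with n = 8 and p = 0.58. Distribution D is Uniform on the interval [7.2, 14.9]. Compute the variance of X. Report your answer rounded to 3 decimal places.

11.324

Per component, A: μ=0.9, E[X²]=1.71; B: μ=6, E[X²]=40; C: μ=4.64, E[X²]=23.4784; D: μ=11.05, E[X²]=127.043.
E[X] = 0.18·0.9 + 0.35·6 + 0.33·4.64 + 0.14·11.05 = 5.3402.
E[X²] = 0.18·1.71 + 0.35·40 + 0.33·23.4784 + 0.14·127.043 = 39.8417.
Var(X) = E[X²] − (E[X])² = 39.8417 − 28.5177 = 11.324.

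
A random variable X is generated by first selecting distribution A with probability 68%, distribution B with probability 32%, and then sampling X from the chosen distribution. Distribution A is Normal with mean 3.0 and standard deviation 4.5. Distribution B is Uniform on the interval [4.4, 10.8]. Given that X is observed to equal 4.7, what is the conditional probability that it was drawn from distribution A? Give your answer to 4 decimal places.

Likelihoods f(4.7 | ·): A: 0.0825481; B: 0.15625.
Posterior ∝ prior × likelihood. Numerator for A: 0.68·0.0825481 = 0.0561327.
Normalizing constant: 0.68·0.0825481 + 0.32·0.15625 = 0.106133.
P(A | observation) = 0.0561327 / 0.106133 = 0.528892.

0.5289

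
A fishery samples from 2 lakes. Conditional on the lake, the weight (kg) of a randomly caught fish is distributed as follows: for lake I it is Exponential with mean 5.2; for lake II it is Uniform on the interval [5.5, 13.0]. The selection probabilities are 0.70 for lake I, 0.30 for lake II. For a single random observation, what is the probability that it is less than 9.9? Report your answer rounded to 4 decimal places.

Conditional on each lake, P(X < 9.9): I: 0.851006; II: 0.586667.
By total probability, P(X < 9.9) = 0.7·0.851006 + 0.3·0.586667 = 0.771704.

0.7717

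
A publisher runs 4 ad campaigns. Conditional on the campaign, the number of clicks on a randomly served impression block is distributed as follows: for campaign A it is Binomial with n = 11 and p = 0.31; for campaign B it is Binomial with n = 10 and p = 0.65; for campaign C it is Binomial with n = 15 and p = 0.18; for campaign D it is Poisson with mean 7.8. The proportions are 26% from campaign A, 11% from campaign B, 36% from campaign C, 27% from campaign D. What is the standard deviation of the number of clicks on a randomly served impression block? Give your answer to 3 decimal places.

Per component, A: μ=3.41, E[X²]=13.981; B: μ=6.5, E[X²]=44.525; C: μ=2.7, E[X²]=9.504; D: μ=7.8, E[X²]=68.64.
E[X] = 0.26·3.41 + 0.11·6.5 + 0.36·2.7 + 0.27·7.8 = 4.6796.
E[X²] = 0.26·13.981 + 0.11·44.525 + 0.36·9.504 + 0.27·68.64 = 30.4871.
Var(X) = E[X²] − (E[X])² = 30.4871 − 21.8987 = 8.58839.
SD(X) = √8.58839 = 2.9306.

2.931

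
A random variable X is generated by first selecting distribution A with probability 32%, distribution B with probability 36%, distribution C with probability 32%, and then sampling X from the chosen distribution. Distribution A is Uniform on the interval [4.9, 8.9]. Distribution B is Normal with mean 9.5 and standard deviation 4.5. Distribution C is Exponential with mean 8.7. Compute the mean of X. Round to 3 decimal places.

8.412

Component means — A: 6.9; B: 9.5; C: 8.7.
E[X] = 0.32·6.9 + 0.36·9.5 + 0.32·8.7 = 8.412.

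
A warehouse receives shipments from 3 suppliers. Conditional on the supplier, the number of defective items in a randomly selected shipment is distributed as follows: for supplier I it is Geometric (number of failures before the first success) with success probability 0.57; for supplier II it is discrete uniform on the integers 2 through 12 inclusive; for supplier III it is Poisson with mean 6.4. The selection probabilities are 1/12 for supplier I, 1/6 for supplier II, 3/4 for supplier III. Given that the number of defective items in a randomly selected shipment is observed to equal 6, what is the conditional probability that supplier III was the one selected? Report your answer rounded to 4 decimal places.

0.8850

Likelihoods P(X=6 | ·): I: 0.00360318; II: 0.0909091; III: 0.158585.
Posterior ∝ prior × likelihood. Numerator for III: 0.75·0.158585 = 0.118939.
Normalizing constant: 0.0833333·0.00360318 + 0.166667·0.0909091 + 0.75·0.158585 = 0.134391.
P(III | observation) = 0.118939 / 0.134391 = 0.885023.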